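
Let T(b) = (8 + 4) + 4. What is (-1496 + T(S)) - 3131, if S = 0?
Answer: -4611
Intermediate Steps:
T(b) = 16 (T(b) = 12 + 4 = 16)
(-1496 + T(S)) - 3131 = (-1496 + 16) - 3131 = -1480 - 3131 = -4611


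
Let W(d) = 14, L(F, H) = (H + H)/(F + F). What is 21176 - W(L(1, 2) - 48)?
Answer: 21162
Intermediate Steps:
L(F, H) = H/F (L(F, H) = (2*H)/((2*F)) = (2*H)*(1/(2*F)) = H/F)
21176 - W(L(1, 2) - 48) = 21176 - 1*14 = 21176 - 14 = 21162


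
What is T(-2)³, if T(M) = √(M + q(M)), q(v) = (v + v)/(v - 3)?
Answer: -6*I*√30/25 ≈ -1.3145*I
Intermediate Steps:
q(v) = 2*v/(-3 + v) (q(v) = (2*v)/(-3 + v) = 2*v/(-3 + v))
T(M) = √(M + 2*M/(-3 + M))
T(-2)³ = (√(-2*(-1 - 2)/(-3 - 2)))³ = (√(-2*(-3)/(-5)))³ = (√(-2*(-⅕)*(-3)))³ = (√(-6/5))³ = (I*√30/5)³ = -6*I*√30/25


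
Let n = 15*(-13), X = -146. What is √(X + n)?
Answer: I*√341 ≈ 18.466*I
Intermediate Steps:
n = -195
√(X + n) = √(-146 - 195) = √(-341) = I*√341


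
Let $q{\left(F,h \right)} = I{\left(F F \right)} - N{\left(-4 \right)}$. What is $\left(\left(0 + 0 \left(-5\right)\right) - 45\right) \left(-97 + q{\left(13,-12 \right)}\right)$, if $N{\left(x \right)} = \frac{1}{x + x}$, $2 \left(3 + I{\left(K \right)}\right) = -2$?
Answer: $\frac{36315}{8} \approx 4539.4$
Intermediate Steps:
$I{\left(K \right)} = -4$ ($I{\left(K \right)} = -3 + \frac{1}{2} \left(-2\right) = -3 - 1 = -4$)
$N{\left(x \right)} = \frac{1}{2 x}$
$q{\left(F,h \right)} = - \frac{31}{8}$ ($q{\left(F,h \right)} = -4 - \frac{1}{2 \left(-4\right)} = -4 - \frac{1}{2} \left(- \frac{1}{4}\right) = -4 - - \frac{1}{8} = -4 + \frac{1}{8} = - \frac{31}{8}$)
$\left(\left(0 + 0 \left(-5\right)\right) - 45\right) \left(-97 + q{\left(13,-12 \right)}\right) = \left(\left(0 + 0 \left(-5\right)\right) - 45\right) \left(-97 - \frac{31}{8}\right) = \left(\left(0 + 0\right) - 45\right) \left(- \frac{807}{8}\right) = \left(0 - 45\right) \left(- \frac{807}{8}\right) = \left(-45\right) \left(- \frac{807}{8}\right) = \frac{36315}{8}$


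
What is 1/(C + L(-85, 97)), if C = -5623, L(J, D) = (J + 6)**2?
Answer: 1/618 ≈ 0.0016181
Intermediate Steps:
L(J, D) = (6 + J)**2
1/(C + L(-85, 97)) = 1/(-5623 + (6 - 85)**2) = 1/(-5623 + (-79)**2) = 1/(-5623 + 6241) = 1/618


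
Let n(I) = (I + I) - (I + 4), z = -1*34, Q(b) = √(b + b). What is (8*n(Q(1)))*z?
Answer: 1088 - 272*√2 ≈ 703.33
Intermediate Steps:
Q(b) = √2*√b (Q(b) = √(2*b) = √2*√b)
z = -34
n(I) = -4 + I (n(I) = 2*I - (4 + I) = 2*I + (-4 - I) = -4 + I)
(8*n(Q(1)))*z = (8*(-4 + √2*√1))*(-34) = (8*(-4 + √2*1))*(-34) = (8*(-4 + √2))*(-34) = (-32 + 8*√2)*(-34) = 1088 - 272*√2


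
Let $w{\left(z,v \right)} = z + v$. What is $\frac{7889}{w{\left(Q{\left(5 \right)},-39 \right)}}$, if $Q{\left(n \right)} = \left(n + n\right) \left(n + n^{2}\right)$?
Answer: $\frac{7889}{261} \approx 30.226$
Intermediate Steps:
$Q{\left(n \right)} = 2 n \left(n + n^{2}\right)$
$w{\left(z,v \right)} = v + z$
$\frac{7889}{w{\left(Q{\left(5 \right)},-39 \right)}} = \frac{7889}{-39 + 2 \cdot 5^{2} \left(1 + 5\right)} = \frac{7889}{-39 + 2 \cdot 25 \cdot 6} = \frac{7889}{-39 + 300} = \frac{7889}{261}$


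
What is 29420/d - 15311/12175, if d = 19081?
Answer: 66039309/232311175 ≈ 0.28427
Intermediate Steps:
29420/d - 15311/12175 = 29420/19081 - 15311/12175 = 66039309/232311175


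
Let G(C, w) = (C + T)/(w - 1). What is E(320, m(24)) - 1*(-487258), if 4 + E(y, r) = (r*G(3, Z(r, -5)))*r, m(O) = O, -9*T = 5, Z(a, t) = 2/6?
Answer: 485142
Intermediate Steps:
Z(a, t) = 1/3 (Z(a, t) = 2*(1/6) = 1/3)
T = -5/9 (T = -1/9*5 = -5/9 ≈ -0.55556)
G(C, w) = (-5/9 + C)/(-1 + w) (G(C, w) = (C - 5/9)/(w - 1) = (-5/9 + C)/(-1 + w))
E(y, r) = -4 - 11*r**2/3 (E(y, r) = -4 + (r*((-5/9 + 3)/(-1 + 1/3)))*r = -4 + (r*((22/9)/(-2/3)))*r = -4 + (r*(-3/2*22/9))*r = -4 + (r*(-11/3))*r = -4 + (-11*r/3)*r = -4 - 11*r**2/3)
E(320, m(24)) - 1*(-487258) = (-4 - 11/3*24**2) - 1*(-487258) = (-4 - 11/3*576) + 487258 = (-4 - 2112) + 487258 = -2116 + 487258 = 485142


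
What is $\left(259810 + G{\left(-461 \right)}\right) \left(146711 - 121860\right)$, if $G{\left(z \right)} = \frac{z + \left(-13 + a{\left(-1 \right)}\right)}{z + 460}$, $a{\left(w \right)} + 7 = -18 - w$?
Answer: $6468914108$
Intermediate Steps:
$a{\left(w \right)} = -25 - w$ ($a{\left(w \right)} = -7 - \left(18 + w\right) = -25 - w$)
$G{\left(z \right)} = \frac{-37 + z}{460 + z}$ ($G{\left(z \right)} = \frac{z - 37}{z + 460} = \frac{z + \left(-13 + \left(-25 + 1\right)\right)}{460 + z} = \frac{z - 37}{460 + z} = \frac{-37 + z}{460 + z}$)
$\left(259810 + G{\left(-461 \right)}\right) \left(146711 - 121860\right) = \left(259810 + \frac{-37 - 461}{460 - 461}\right) \left(146711 - 121860\right) = \left(259810 + \frac{1}{-1} \left(-498\right)\right) 24851 = \left(259810 - -498\right) 24851 = \left(259810 + 498\right) 24851 = 260308 \cdot 24851 = 6468914108$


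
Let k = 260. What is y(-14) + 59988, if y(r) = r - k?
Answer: 59714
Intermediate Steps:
y(r) = -260 + r (y(r) = r - 1*260 = r - 260 = -260 + r)
y(-14) + 59988 = (-260 - 14) + 59988 = -274 + 59988 = 59714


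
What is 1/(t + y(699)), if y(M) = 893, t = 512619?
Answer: 1/513512 ≈ 1.9474e-6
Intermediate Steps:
1/(t + y(699)) = 1/(512619 + 893) = 1/513512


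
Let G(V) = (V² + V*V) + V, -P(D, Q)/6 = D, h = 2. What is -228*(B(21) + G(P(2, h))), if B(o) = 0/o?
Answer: -62928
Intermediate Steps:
P(D, Q) = -6*D
G(V) = V + 2*V² (G(V) = (V² + V²) + V = 2*V² + V = V + 2*V²)
B(o) = 0
-228*(B(21) + G(P(2, h))) = -228*(0 + (-6*2)*(1 + 2*(-6*2))) = -228*(0 - 12*(1 + 2*(-12))) = -228*(0 - 12*(1 - 24)) = -228*(0 - 12*(-23)) = -228*(0 + 276) = -228*276 = -62928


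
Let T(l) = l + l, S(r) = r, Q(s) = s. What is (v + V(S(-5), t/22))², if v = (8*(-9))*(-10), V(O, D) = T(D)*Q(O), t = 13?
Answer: 61701025/121 ≈ 5.0993e+5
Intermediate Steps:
T(l) = 2*l
V(O, D) = 2*D*O (V(O, D) = (2*D)*O = 2*D*O)
v = 720 (v = -72*(-10) = 720)
(v + V(S(-5), t/22))² = (720 + 2*(13/22)*(-5))² = (720 - 65/11)² = (7855/11)² = 61701025/121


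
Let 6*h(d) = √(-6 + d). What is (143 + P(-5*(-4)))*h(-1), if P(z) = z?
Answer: 163*I*√7/6 ≈ 71.876*I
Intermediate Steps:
h(d) = √(-6 + d)/6
(143 + P(-5*(-4)))*h(-1) = (143 - 5*(-4))*(√(-6 - 1)/6) = (143 + 20)*(√(-7)/6) = 163*((I*√7)/6) = 163*(I*√7/6) = 163*I*√7/6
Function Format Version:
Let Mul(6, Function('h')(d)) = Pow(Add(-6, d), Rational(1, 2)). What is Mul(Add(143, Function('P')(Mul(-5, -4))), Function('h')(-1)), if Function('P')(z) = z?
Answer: Mul(Rational(163, 6), I, Pow(7, Rational(1, 2))) ≈ Mul(71.876, I)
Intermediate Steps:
Function('h')(d) = Mul(Rational(1, 6), Pow(Add(-6, d), Rational(1, 2)))
Mul(Add(143, Function('P')(Mul(-5, -4))), Function('h')(-1)) = Mul(Add(143, Mul(-5, -4)), Mul(Rational(1, 6), Pow(Add(-6, -1), Rational(1, 2)))) = Mul(Add(143, 20), Mul(Rational(1, 6), Pow(-7, Rational(1, 2)))) = Mul(163, Mul(Rational(1, 6), Mul(I, Pow(7, Rational(1, 2))))) = Mul(163, Mul(Rational(1, 6), I, Pow(7, Rational(1, 2)))) = Mul(Rational(163, 6), I, Pow(7, Rational(1, 2)))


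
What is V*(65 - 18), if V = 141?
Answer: 6627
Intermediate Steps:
V*(65 - 18) = 141*(65 - 18) = 141*47 = 6627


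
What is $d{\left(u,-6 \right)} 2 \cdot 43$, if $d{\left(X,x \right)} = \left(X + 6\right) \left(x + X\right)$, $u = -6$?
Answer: $0$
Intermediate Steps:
$d{\left(X,x \right)} = \left(6 + X\right) \left(X + x\right)$
$d{\left(u,-6 \right)} 2 \cdot 43 = \left(\left(-6\right)^{2} + 6 \left(-6\right) + 6 \left(-6\right) - -36\right) 2 \cdot 43 = \left(36 - 36 - 36 + 36\right) 2 \cdot 43 = 0 \cdot 2 \cdot 43 = 0 \cdot 43 = 0$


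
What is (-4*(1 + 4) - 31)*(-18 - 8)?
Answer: 1326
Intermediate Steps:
(-4*(1 + 4) - 31)*(-18 - 8) = (-4*5 - 31)*(-26) = (-20 - 31)*(-26) = -51*(-26) = 1326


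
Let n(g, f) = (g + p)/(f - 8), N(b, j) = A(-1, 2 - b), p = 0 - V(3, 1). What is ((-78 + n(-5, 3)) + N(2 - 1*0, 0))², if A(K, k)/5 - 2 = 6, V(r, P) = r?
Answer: 33124/25 ≈ 1325.0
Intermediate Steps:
p = -3 (p = 0 - 1*3 = 0 - 3 = -3)
A(K, k) = 40 (A(K, k) = 10 + 5*6 = 10 + 30 = 40)
N(b, j) = 40
n(g, f) = (-3 + g)/(-8 + f) (n(g, f) = (g - 3)/(f - 8) = (-3 + g)/(-8 + f))
((-78 + n(-5, 3)) + N(2 - 1*0, 0))² = ((-78 + (-3 - 5)/(-8 + 3)) + 40)² = ((-78 - 8/(-5)) + 40)² = ((-78 - ⅕*(-8)) + 40)² = ((-78 + 8/5) + 40)² = (-382/5 + 40)² = (-182/5)² = 33124/25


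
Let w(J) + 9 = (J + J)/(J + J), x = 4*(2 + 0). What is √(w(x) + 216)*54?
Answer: 216*√13 ≈ 778.80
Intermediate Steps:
x = 8 (x = 4*2 = 8)
w(J) = -8 (w(J) = -9 + (J + J)/(J + J) = -9 + (2*J)/((2*J)) = -9 + (2*J)*(1/(2*J)) = -9 + 1 = -8)
√(w(x) + 216)*54 = √(-8 + 216)*54 = √208*54 = (4*√13)*54 = 216*√13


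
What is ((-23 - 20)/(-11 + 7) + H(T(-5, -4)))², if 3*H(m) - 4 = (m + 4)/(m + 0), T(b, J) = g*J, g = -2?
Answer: 22801/144 ≈ 158.34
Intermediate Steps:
T(b, J) = -2*J
H(m) = 4/3 + (4 + m)/(3*m) (H(m) = 4/3 + ((m + 4)/(m + 0))/3 = 4/3 + ((4 + m)/m)/3 = 4/3 + (4 + m)/(3*m))
((-23 - 20)/(-11 + 7) + H(T(-5, -4)))² = ((-23 - 20)/(-11 + 7) + (4 + 5*(-2*(-4)))/(3*((-2*(-4)))))² = (-43/(-4) + (⅓)*(4 + 5*8)/8)² = (-43*(-¼) + (⅓)*(⅛)*(4 + 40))² = (43/4 + (⅓)*(⅛)*44)² = (43/4 + 11/6)² = (151/12)² = 22801/144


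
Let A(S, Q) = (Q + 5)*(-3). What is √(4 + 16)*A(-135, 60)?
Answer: -390*√5 ≈ -872.07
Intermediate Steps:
A(S, Q) = -15 - 3*Q (A(S, Q) = (5 + Q)*(-3) = -15 - 3*Q)
√(4 + 16)*A(-135, 60) = √(4 + 16)*(-15 - 3*60) = √20*(-15 - 180) = (2*√5)*(-195) = -390*√5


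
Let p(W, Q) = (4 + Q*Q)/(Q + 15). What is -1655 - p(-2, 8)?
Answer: -38133/23 ≈ -1658.0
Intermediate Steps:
p(W, Q) = (4 + Q²)/(15 + Q)
-1655 - p(-2, 8) = -1655 - (4 + 8²)/(15 + 8) = -1655 - (4 + 64)/23 = -1655 - 68/23 = -38133/23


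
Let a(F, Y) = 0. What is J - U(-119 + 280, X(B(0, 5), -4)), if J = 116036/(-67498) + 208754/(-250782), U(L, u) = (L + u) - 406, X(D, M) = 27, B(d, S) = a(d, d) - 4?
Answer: 130248484693/604545837 ≈ 215.45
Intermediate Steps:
B(d, S) = -4 (B(d, S) = 0 - 4 = -4)
U(L, u) = -406 + L + u
J = -1542507773/604545837 (J = 116036*(-1/67498) + 208754*(-1/250782) = -58018/33749 - 14911/17913 = -1542507773/604545837 ≈ -2.5515)
J - U(-119 + 280, X(B(0, 5), -4)) = -1542507773/604545837 - (-406 + (-119 + 280) + 27) = -1542507773/604545837 - (-406 + 161 + 27) = -1542507773/604545837 - 1*(-218) = -1542507773/604545837 + 218 = 130248484693/604545837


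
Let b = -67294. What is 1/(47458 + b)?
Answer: -1/19836 ≈ -5.0413e-5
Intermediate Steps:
1/(47458 + b) = 1/(47458 - 67294) = 1/(-19836) = -1/19836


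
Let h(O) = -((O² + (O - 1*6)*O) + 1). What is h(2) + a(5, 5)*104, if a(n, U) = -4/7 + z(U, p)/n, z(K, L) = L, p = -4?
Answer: -4887/35 ≈ -139.63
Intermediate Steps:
a(n, U) = -4/7 - 4/n
h(O) = -1 - O² - O*(-6 + O) (h(O) = -((O² + (O - 6)*O) + 1) = -((O² + (-6 + O)*O) + 1) = -((O² + O*(-6 + O)) + 1) = -(1 + O² + O*(-6 + O)) = -1 - O² - O*(-6 + O))
h(2) + a(5, 5)*104 = (-1 - 2*2² + 6*2) + (-4/7 - 4/5)*104 = (-1 - 2*4 + 12) + (-4/7 - 4*⅕)*104 = (-1 - 8 + 12) + (-4/7 - ⅘)*104 = 3 - 48/35*104 = 3 - 4992/35 = -4887/35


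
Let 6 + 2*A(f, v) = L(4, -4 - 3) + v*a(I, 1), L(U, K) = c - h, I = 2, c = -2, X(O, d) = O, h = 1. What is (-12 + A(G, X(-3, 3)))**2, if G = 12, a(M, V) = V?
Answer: 324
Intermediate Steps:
L(U, K) = -3 (L(U, K) = -2 - 1*1 = -2 - 1 = -3)
A(f, v) = -9/2 + v/2 (A(f, v) = -3 + (-3 + v*1)/2 = -3 + (-3 + v)/2 = -3 + (-3/2 + v/2) = -9/2 + v/2)
(-12 + A(G, X(-3, 3)))**2 = (-12 + (-9/2 + (1/2)*(-3)))**2 = (-12 + (-9/2 - 3/2))**2 = (-12 - 6)**2 = (-18)**2 = 324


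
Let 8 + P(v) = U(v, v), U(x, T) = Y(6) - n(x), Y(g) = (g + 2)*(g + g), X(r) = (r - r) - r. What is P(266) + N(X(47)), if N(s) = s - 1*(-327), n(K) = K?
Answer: 102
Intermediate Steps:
X(r) = -r (X(r) = 0 - r = -r)
Y(g) = 2*g*(2 + g) (Y(g) = (2 + g)*(2*g) = 2*g*(2 + g))
N(s) = 327 + s (N(s) = s + 327 = 327 + s)
U(x, T) = 96 - x (U(x, T) = 2*6*(2 + 6) - x = 2*6*8 - x = 96 - x)
P(v) = 88 - v (P(v) = -8 + (96 - v) = 88 - v)
P(266) + N(X(47)) = (88 - 1*266) + (327 - 1*47) = (88 - 266) + (327 - 47) = -178 + 280 = 102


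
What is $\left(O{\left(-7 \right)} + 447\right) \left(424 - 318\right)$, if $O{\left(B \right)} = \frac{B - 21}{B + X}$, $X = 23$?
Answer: $\frac{94393}{2} \approx 47197.0$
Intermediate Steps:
$O{\left(B \right)} = \frac{-21 + B}{23 + B}$ ($O{\left(B \right)} = \frac{B - 21}{B + 23} = \frac{-21 + B}{23 + B}$)
$\left(O{\left(-7 \right)} + 447\right) \left(424 - 318\right) = \left(\frac{-21 - 7}{23 - 7} + 447\right) \left(424 - 318\right) = \left(\frac{1}{16} \left(-28\right) + 447\right) 106 = \left(- \frac{7}{4} + 447\right) 106 = \frac{1781}{4} \cdot 106 = \frac{94393}{2}$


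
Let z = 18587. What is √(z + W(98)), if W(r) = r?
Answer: √18685 ≈ 136.69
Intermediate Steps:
√(z + W(98)) = √(18587 + 98) = √18685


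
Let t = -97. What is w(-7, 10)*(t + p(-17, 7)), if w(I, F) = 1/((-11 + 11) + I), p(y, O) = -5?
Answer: 102/7 ≈ 14.571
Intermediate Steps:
w(I, F) = 1/I (w(I, F) = 1/(0 + I) = 1/I)
w(-7, 10)*(t + p(-17, 7)) = (-97 - 5)/(-7) = -⅐*(-102) = 102/7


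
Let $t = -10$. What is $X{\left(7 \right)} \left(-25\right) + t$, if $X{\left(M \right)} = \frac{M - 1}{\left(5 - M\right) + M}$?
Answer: $-40$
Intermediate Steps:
$X{\left(M \right)} = - \frac{1}{5} + \frac{M}{5}$ ($X{\left(M \right)} = \frac{-1 + M}{5} = \left(-1 + M\right) \frac{1}{5} = - \frac{1}{5} + \frac{M}{5}$)
$X{\left(7 \right)} \left(-25\right) + t = \left(- \frac{1}{5} + \frac{1}{5} \cdot 7\right) \left(-25\right) - 10 = \left(- \frac{1}{5} + \frac{7}{5}\right) \left(-25\right) - 10 = \frac{6}{5} \left(-25\right) - 10 = -30 - 10 = -40$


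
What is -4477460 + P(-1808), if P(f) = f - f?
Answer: -4477460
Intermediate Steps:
P(f) = 0
-4477460 + P(-1808) = -4477460 + 0 = -4477460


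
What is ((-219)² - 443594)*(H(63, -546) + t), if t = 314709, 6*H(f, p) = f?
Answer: -249026839887/2 ≈ -1.2451e+11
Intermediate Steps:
H(f, p) = f/6
((-219)² - 443594)*(H(63, -546) + t) = ((-219)² - 443594)*((⅙)*63 + 314709) = (47961 - 443594)*(21/2 + 314709) = -395633*629439/2 = -249026839887/2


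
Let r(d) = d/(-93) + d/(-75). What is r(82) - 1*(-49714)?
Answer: 115580458/2325 ≈ 49712.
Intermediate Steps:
r(d) = -56*d/2325 (r(d) = d*(-1/93) + d*(-1/75) = -d/93 - d/75 = -56*d/2325)
r(82) - 1*(-49714) = -56/2325*82 - 1*(-49714) = -4592/2325 + 49714 = 115580458/2325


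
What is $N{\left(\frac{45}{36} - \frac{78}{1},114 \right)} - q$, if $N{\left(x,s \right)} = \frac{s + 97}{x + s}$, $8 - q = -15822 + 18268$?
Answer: $\frac{364106}{149} \approx 2443.7$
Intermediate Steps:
$q = -2438$ ($q = 8 - \left(-15822 + 18268\right) = 8 - 2446 = -2438$)
$N{\left(x,s \right)} = \frac{97 + s}{s + x}$
$N{\left(\frac{45}{36} - \frac{78}{1},114 \right)} - q = \frac{97 + 114}{114 + \left(\frac{45}{36} - \frac{78}{1}\right)} - -2438 = \frac{1}{114 + \left(45 \cdot \frac{1}{36} - 78\right)} 211 + 2438 = \frac{1}{114 + \left(\frac{5}{4} - 78\right)} 211 + 2438 = \frac{1}{114 - \frac{307}{4}} \cdot 211 + 2438 = \frac{1}{\frac{149}{4}} \cdot 211 + 2438 = \frac{4}{149} \cdot 211 + 2438 = \frac{844}{149} + 2438 = \frac{364106}{149}$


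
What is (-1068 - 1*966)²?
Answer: 4137156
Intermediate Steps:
(-1068 - 1*966)² = (-1068 - 966)² = (-2034)² = 4137156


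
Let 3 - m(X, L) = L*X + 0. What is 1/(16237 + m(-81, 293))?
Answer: 1/39973 ≈ 2.5017e-5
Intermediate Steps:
m(X, L) = 3 - L*X (m(X, L) = 3 - (L*X + 0) = 3 - L*X)
1/(16237 + m(-81, 293)) = 1/(16237 + (3 - 1*293*(-81))) = 1/(16237 + (3 + 23733)) = 1/(16237 + 23736) = 1/39973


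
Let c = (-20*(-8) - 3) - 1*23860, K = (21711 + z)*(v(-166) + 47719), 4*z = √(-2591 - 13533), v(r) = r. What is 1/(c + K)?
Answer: 1376532640/1421134620156079893 - 31702*I*√4031/1421134620156079893 ≈ 9.6862e-10 - 1.4163e-12*I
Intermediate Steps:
z = I*√4031/2 (z = √(-2591 - 13533)/4 = √(-16124)/4 = (2*I*√4031)/4 = I*√4031/2 ≈ 31.745*I)
K = 1032423183 + 47553*I*√4031/2 (K = (21711 + I*√4031/2)*(-166 + 47719) = (21711 + I*√4031/2)*47553 = 1032423183 + 47553*I*√4031/2 ≈ 1.0324e+9 + 1.5096e+6*I)
c = -23703 (c = (160 - 3) - 23860 = 157 - 23860 = -23703)
1/(c + K) = 1/(-23703 + (1032423183 + 47553*I*√4031/2)) = 1/(1032399480 + 47553*I*√4031/2)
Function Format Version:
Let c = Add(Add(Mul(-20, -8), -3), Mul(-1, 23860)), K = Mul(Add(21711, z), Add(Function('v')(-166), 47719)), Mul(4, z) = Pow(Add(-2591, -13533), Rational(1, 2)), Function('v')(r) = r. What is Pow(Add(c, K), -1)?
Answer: Add(Rational(1376532640, 1421134620156079893), Mul(Rational(-31702, 1421134620156079893), I, Pow(4031, Rational(1, 2)))) ≈ Add(9.6862e-10, Mul(-1.4163e-12, I))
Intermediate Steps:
z = Mul(Rational(1, 2), I, Pow(4031, Rational(1, 2))) (z = Mul(Rational(1, 4), Pow(Add(-2591, -13533), Rational(1, 2))) = Mul(Rational(1, 4), Pow(-16124, Rational(1, 2))) = Mul(Rational(1, 4), Mul(2, I, Pow(4031, Rational(1, 2)))) = Mul(Rational(1, 2), I, Pow(4031, Rational(1, 2))) ≈ Mul(31.745, I))
K = Add(1032423183, Mul(Rational(47553, 2), I, Pow(4031, Rational(1, 2)))) (K = Mul(Add(21711, Mul(Rational(1, 2), I, Pow(4031, Rational(1, 2)))), Add(-166, 47719)) = Mul(Add(21711, Mul(Rational(1, 2), I, Pow(4031, Rational(1, 2)))), 47553) = Add(1032423183, Mul(Rational(47553, 2), I, Pow(4031, Rational(1, 2)))) ≈ Add(1.0324e+9, Mul(1.5096e+6, I)))
c = -23703 (c = Add(Add(160, -3), -23860) = Add(157, -23860) = -23703)
Pow(Add(c, K), -1) = Pow(Add(-23703, Add(1032423183, Mul(Rational(47553, 2), I, Pow(4031, Rational(1, 2))))), -1) = Pow(Add(1032399480, Mul(Rational(47553, 2), I, Pow(4031, Rational(1, 2)))), -1)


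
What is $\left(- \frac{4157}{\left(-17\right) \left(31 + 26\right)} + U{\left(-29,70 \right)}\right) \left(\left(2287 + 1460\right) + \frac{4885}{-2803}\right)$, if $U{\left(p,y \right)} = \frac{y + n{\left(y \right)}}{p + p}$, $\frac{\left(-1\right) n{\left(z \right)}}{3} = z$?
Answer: $\frac{104086128692}{4145637} \approx 25107.0$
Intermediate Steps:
$n{\left(z \right)} = - 3 z$
$U{\left(p,y \right)} = - \frac{y}{p}$ ($U{\left(p,y \right)} = \frac{y - 3 y}{p + p} = \frac{\left(-2\right) y}{2 p} = - 2 y \frac{1}{2 p} = - \frac{y}{p}$)
$\left(- \frac{4157}{\left(-17\right) \left(31 + 26\right)} + U{\left(-29,70 \right)}\right) \left(\left(2287 + 1460\right) + \frac{4885}{-2803}\right) = \left(- \frac{4157}{\left(-17\right) \left(31 + 26\right)} - \frac{70}{-29}\right) \left(\left(2287 + 1460\right) + \frac{4885}{-2803}\right) = \left(- \frac{4157}{\left(-17\right) 57} - 70 \left(- \frac{1}{29}\right)\right) \left(3747 + 4885 \left(- \frac{1}{2803}\right)\right) = \left(- \frac{4157}{-969} + \frac{70}{29}\right) \left(3747 - \frac{4885}{2803}\right) = \left(\left(-4157\right) \left(- \frac{1}{969}\right) + \frac{70}{29}\right) \frac{10497956}{2803} = \left(\frac{4157}{969} + \frac{70}{29}\right) \frac{10497956}{2803} = \frac{188383}{28101} \cdot \frac{10497956}{2803} = \frac{104086128692}{4145637}$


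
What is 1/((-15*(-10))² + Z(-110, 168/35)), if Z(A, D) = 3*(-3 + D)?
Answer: 5/112527 ≈ 4.4434e-5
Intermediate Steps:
Z(A, D) = -9 + 3*D
1/((-15*(-10))² + Z(-110, 168/35)) = 1/((-15*(-10))² + (-9 + 3*(168/35))) = 1/(150² + (-9 + 3*(168*(1/35)))) = 1/(22500 + (-9 + 3*(24/5))) = 1/(22500 + (-9 + 72/5)) = 1/(22500 + 27/5) = 1/(112527/5) = 5/112527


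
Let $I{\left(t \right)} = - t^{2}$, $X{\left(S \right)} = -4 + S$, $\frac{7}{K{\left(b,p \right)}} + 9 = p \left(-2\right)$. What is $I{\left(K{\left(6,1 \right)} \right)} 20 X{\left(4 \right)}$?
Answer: $0$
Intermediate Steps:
$K{\left(b,p \right)} = \frac{7}{-9 - 2 p}$ ($K{\left(b,p \right)} = \frac{7}{-9 + p \left(-2\right)} = \frac{7}{-9 - 2 p}$)
$I{\left(K{\left(6,1 \right)} \right)} 20 X{\left(4 \right)} = - \left(- \frac{7}{9 + 2 \cdot 1}\right)^{2} \cdot 20 \left(-4 + 4\right) = - \left(- \frac{7}{9 + 2}\right)^{2} \cdot 20 \cdot 0 = - \left(- \frac{7}{11}\right)^{2} \cdot 20 \cdot 0 = \left(-1\right) \frac{49}{121} \cdot 20 \cdot 0 = \left(- \frac{49}{121}\right) 20 \cdot 0 = \left(- \frac{980}{121}\right) 0 = 0$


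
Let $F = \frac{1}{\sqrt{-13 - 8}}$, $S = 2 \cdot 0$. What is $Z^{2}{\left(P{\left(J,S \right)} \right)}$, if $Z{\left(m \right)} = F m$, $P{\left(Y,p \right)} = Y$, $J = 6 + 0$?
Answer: $- \frac{12}{7} \approx -1.7143$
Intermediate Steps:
$S = 0$
$J = 6$
$F = - \frac{i \sqrt{21}}{21}$ ($F = \frac{1}{\sqrt{-21}} = \frac{1}{i \sqrt{21}} = - \frac{i \sqrt{21}}{21} \approx - 0.21822 i$)
$Z{\left(m \right)} = - \frac{i m \sqrt{21}}{21}$ ($Z{\left(m \right)} = - \frac{i \sqrt{21}}{21} m = - \frac{i m \sqrt{21}}{21}$)
$Z^{2}{\left(P{\left(J,S \right)} \right)} = \left(\left(- \frac{1}{21}\right) i 6 \sqrt{21}\right)^{2} = \left(- \frac{2 i \sqrt{21}}{7}\right)^{2} = - \frac{12}{7}$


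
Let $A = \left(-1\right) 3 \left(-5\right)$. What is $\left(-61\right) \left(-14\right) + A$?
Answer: $869$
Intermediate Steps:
$A = 15$ ($A = \left(-3\right) \left(-5\right) = 15$)
$\left(-61\right) \left(-14\right) + A = \left(-61\right) \left(-14\right) + 15 = 854 + 15 = 869$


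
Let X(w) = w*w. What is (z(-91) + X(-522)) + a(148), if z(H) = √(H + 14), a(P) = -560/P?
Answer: 10081768/37 + I*√77 ≈ 2.7248e+5 + 8.775*I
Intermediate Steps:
z(H) = √(14 + H)
X(w) = w²
(z(-91) + X(-522)) + a(148) = (√(14 - 91) + (-522)²) - 560/148 = (√(-77) + 272484) - 560*1/148 = (I*√77 + 272484) - 140/37 = (272484 + I*√77) - 140/37 = 10081768/37 + I*√77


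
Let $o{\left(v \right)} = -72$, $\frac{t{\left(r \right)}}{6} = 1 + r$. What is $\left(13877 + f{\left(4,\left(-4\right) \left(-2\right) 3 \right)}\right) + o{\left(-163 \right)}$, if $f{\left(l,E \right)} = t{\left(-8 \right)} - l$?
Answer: $13759$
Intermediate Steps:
$t{\left(r \right)} = 6 + 6 r$ ($t{\left(r \right)} = 6 \left(1 + r\right) = 6 + 6 r$)
$f{\left(l,E \right)} = -42 - l$ ($f{\left(l,E \right)} = \left(6 + 6 \left(-8\right)\right) - l = \left(6 - 48\right) - l = -42 - l$)
$\left(13877 + f{\left(4,\left(-4\right) \left(-2\right) 3 \right)}\right) + o{\left(-163 \right)} = \left(13877 - 46\right) - 72 = 13831 - 72 = 13759$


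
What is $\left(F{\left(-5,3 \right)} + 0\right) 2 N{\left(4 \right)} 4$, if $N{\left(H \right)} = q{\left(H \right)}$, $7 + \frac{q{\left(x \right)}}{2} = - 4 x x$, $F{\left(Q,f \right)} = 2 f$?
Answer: $-6816$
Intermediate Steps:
$q{\left(x \right)} = -14 - 8 x^{2}$ ($q{\left(x \right)} = -14 + 2 - 4 x x = -14 + 2 \left(- 4 x^{2}\right) = -14 - 8 x^{2}$)
$N{\left(H \right)} = -14 - 8 H^{2}$
$\left(F{\left(-5,3 \right)} + 0\right) 2 N{\left(4 \right)} 4 = \left(2 \cdot 3 + 0\right) 2 \left(-14 - 8 \cdot 4^{2}\right) 4 = \left(6 + 0\right) 2 \left(-14 - 128\right) 4 = 6 \cdot 2 \left(-14 - 128\right) 4 = 12 \left(-142\right) 4 = \left(-1704\right) 4 = -6816$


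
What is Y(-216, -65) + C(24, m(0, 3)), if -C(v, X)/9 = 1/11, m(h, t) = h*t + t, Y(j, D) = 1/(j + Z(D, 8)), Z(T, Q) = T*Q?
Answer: -6635/8096 ≈ -0.81954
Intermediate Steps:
Z(T, Q) = Q*T
Y(j, D) = 1/(j + 8*D)
m(h, t) = t + h*t
C(v, X) = -9/11
Y(-216, -65) + C(24, m(0, 3)) = 1/(-216 + 8*(-65)) - 9/11 = 1/(-216 - 520) - 9/11 = 1/(-736) - 9/11 = -1/736 - 9/11 = -6635/8096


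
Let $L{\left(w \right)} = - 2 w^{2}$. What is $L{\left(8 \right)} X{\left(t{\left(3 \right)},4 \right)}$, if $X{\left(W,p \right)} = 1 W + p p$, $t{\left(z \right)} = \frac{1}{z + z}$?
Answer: $- \frac{6208}{3} \approx -2069.3$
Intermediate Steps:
$t{\left(z \right)} = \frac{1}{2 z}$
$X{\left(W,p \right)} = W + p^{2}$
$L{\left(8 \right)} X{\left(t{\left(3 \right)},4 \right)} = - 2 \cdot 8^{2} \left(\frac{1}{2 \cdot 3} + 4^{2}\right) = \left(-2\right) 64 \left(\frac{1}{2} \cdot \frac{1}{3} + 16\right) = - 128 \left(\frac{1}{6} + 16\right) = \left(-128\right) \frac{97}{6} = - \frac{6208}{3}$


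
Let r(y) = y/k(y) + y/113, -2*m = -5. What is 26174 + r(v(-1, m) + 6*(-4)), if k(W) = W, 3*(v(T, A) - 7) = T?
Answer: 8873273/339 ≈ 26175.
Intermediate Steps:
m = 5/2 (m = -½*(-5) = 5/2 ≈ 2.5000)
v(T, A) = 7 + T/3
r(y) = 1 + y/113 (r(y) = y/y + y/113 = 1 + y*(1/113) = 1 + y/113)
26174 + r(v(-1, m) + 6*(-4)) = 26174 + (1 + ((7 + (⅓)*(-1)) + 6*(-4))/113) = 26174 + (1 + ((7 - ⅓) - 24)/113) = 26174 + (1 + (20/3 - 24)/113) = 26174 + (1 + (1/113)*(-52/3)) = 26174 + (1 - 52/339) = 26174 + 287/339 = 8873273/339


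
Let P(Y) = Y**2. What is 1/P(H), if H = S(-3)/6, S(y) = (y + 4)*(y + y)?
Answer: 1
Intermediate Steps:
S(y) = 2*y*(4 + y) (S(y) = (4 + y)*(2*y) = 2*y*(4 + y))
H = -1 (H = (2*(-3)*(4 - 3))/6 = (2*(-3)*1)*(1/6) = -6*1/6 = -1)
1/P(H) = 1/((-1)**2) = 1/1 = 1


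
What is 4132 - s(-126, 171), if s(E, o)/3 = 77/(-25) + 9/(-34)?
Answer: 3520729/850 ≈ 4142.0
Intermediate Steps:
s(E, o) = -8529/850 (s(E, o) = 3*(77/(-25) + 9/(-34)) = 3*(77*(-1/25) + 9*(-1/34)) = 3*(-77/25 - 9/34) = 3*(-2843/850) = -8529/850)
4132 - s(-126, 171) = 4132 - 1*(-8529/850) = 4132 + 8529/850 = 3520729/850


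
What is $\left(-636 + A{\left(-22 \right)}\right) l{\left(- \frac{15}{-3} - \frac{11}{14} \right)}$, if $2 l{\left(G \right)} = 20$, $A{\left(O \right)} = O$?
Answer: $-6580$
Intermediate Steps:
$l{\left(G \right)} = 10$ ($l{\left(G \right)} = \frac{1}{2} \cdot 20 = 10$)
$\left(-636 + A{\left(-22 \right)}\right) l{\left(- \frac{15}{-3} - \frac{11}{14} \right)} = \left(-636 - 22\right) 10 = \left(-658\right) 10 = -6580$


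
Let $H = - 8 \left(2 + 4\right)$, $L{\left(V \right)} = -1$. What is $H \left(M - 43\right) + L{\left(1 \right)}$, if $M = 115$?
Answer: $-3457$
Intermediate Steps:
$H = -48$ ($H = \left(-8\right) 6 = -48$)
$H \left(M - 43\right) + L{\left(1 \right)} = - 48 \left(115 - 43\right) - 1 = \left(-48\right) 72 - 1 = -3456 - 1 = -3457$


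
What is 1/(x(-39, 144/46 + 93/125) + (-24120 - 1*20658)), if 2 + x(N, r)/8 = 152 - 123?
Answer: -1/44562 ≈ -2.2441e-5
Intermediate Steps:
x(N, r) = 216 (x(N, r) = -16 + 8*(152 - 123) = -16 + 8*29 = -16 + 232 = 216)
1/(x(-39, 144/46 + 93/125) + (-24120 - 1*20658)) = 1/(216 + (-24120 - 1*20658)) = 1/(216 + (-24120 - 20658)) = 1/(216 - 44778) = 1/(-44562) = -1/44562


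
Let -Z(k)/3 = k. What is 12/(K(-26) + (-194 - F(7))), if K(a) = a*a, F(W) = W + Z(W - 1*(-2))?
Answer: 6/251 ≈ 0.023904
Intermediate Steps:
Z(k) = -3*k
F(W) = -6 - 2*W (F(W) = W - 3*(W - 1*(-2)) = W - 3*(W + 2) = W - 3*(2 + W) = W + (-6 - 3*W) = -6 - 2*W)
K(a) = a²
12/(K(-26) + (-194 - F(7))) = 12/((-26)² + (-194 - (-6 - 2*7))) = 12/(676 + (-194 - (-6 - 14))) = 12/(676 + (-194 - 1*(-20))) = 12/(676 + (-194 + 20)) = 12/(676 - 174) = 12/502 = 12*(1/502) = 6/251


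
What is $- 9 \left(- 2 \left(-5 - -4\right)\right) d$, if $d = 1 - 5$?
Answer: $72$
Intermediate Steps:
$d = -4$
$- 9 \left(- 2 \left(-5 - -4\right)\right) d = - 9 \left(- 2 \left(-5 - -4\right)\right) \left(-4\right) = - 9 \left(- 2 \left(-5 + 4\right)\right) \left(-4\right) = - 9 \left(\left(-2\right) \left(-1\right)\right) \left(-4\right) = \left(-9\right) 2 \left(-4\right) = \left(-18\right) \left(-4\right) = 72$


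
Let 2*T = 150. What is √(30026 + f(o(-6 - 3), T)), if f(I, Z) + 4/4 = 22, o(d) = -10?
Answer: √30047 ≈ 173.34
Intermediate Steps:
T = 75 (T = (½)*150 = 75)
f(I, Z) = 21 (f(I, Z) = -1 + 22 = 21)
√(30026 + f(o(-6 - 3), T)) = √(30026 + 21) = √30047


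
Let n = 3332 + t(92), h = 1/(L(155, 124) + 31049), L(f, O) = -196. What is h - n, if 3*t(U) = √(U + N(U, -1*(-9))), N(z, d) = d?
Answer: -102802195/30853 - √101/3 ≈ -3335.4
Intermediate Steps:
t(U) = √(9 + U)/3 (t(U) = √(U - 1*(-9))/3 = √(U + 9)/3 = √(9 + U)/3)
h = 1/30853 (h = 1/(-196 + 31049) = 1/30853 ≈ 3.2412e-5)
n = 3332 + √101/3 (n = 3332 + √(9 + 92)/3 = 3332 + √101/3 ≈ 3335.4)
h - n = 1/30853 - (3332 + √101/3) = 1/30853 + (-3332 - √101/3) = -102802195/30853 - √101/3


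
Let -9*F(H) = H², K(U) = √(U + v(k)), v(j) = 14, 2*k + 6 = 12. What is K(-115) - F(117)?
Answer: 1521 + I*√101 ≈ 1521.0 + 10.05*I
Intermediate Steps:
k = 3 (k = -3 + (½)*12 = -3 + 6 = 3)
K(U) = √(14 + U) (K(U) = √(U + 14) = √(14 + U))
F(H) = -H²/9
K(-115) - F(117) = √(14 - 115) - (-1)*117²/9 = √(-101) - (-1)*13689/9 = I*√101 - 1*(-1521) = I*√101 + 1521 = 1521 + I*√101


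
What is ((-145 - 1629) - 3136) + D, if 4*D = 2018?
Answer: -8811/2 ≈ -4405.5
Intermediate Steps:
D = 1009/2 (D = (¼)*2018 = 1009/2 ≈ 504.50)
((-145 - 1629) - 3136) + D = ((-145 - 1629) - 3136) + 1009/2 = (-1774 - 3136) + 1009/2 = -4910 + 1009/2 = -8811/2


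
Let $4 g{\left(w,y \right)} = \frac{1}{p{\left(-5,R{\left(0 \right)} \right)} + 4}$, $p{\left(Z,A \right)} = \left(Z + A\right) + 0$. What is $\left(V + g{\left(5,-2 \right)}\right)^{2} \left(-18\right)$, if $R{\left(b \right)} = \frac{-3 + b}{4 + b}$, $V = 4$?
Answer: $- \frac{13122}{49} \approx -267.8$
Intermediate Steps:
$R{\left(b \right)} = \frac{-3 + b}{4 + b}$
$p{\left(Z,A \right)} = A + Z$ ($p{\left(Z,A \right)} = \left(A + Z\right) + 0 = A + Z$)
$g{\left(w,y \right)} = - \frac{1}{7}$ ($g{\left(w,y \right)} = \frac{1}{4 \left(\left(\frac{-3 + 0}{4 + 0} - 5\right) + 4\right)} = \frac{1}{4 \left(\left(\frac{1}{4} \left(-3\right) - 5\right) + 4\right)} = \frac{1}{4 \left(\left(- \frac{3}{4} - 5\right) + 4\right)} = \frac{1}{4 \left(- \frac{23}{4} + 4\right)} = \frac{1}{4 \left(- \frac{7}{4}\right)} = \frac{1}{4} \left(- \frac{4}{7}\right) = - \frac{1}{7}$)
$\left(V + g{\left(5,-2 \right)}\right)^{2} \left(-18\right) = \left(4 - \frac{1}{7}\right)^{2} \left(-18\right) = \left(\frac{27}{7}\right)^{2} \left(-18\right) = \frac{729}{49} \left(-18\right) = - \frac{13122}{49}$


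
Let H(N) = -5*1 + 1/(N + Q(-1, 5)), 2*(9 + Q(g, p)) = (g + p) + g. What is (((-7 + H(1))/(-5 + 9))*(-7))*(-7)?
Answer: -3871/26 ≈ -148.88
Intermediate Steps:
Q(g, p) = -9 + g + p/2 (Q(g, p) = -9 + ((g + p) + g)/2 = -9 + (p + 2*g)/2 = -9 + (g + p/2) = -9 + g + p/2)
H(N) = -5 + 1/(-15/2 + N) (H(N) = -5*1 + 1/(N + (-9 - 1 + (½)*5)) = -5 + 1/(N + (-9 - 1 + 5/2)) = -5 + 1/(N - 15/2) = -5 + 1/(-15/2 + N))
(((-7 + H(1))/(-5 + 9))*(-7))*(-7) = (((-7 + (77 - 10*1)/(-15 + 2*1))/(-5 + 9))*(-7))*(-7) = (((-7 + (77 - 10)/(-15 + 2))/4)*(-7))*(-7) = (((-7 + 67/(-13))*(¼))*(-7))*(-7) = (((-7 - 1/13*67)*(¼))*(-7))*(-7) = (((-7 - 67/13)*(¼))*(-7))*(-7) = (-158/13*¼*(-7))*(-7) = -79/26*(-7)*(-7) = (553/26)*(-7) = -3871/26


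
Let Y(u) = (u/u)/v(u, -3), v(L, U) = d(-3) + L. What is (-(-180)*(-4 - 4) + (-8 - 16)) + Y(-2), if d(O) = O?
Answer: -7321/5 ≈ -1464.2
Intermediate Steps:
v(L, U) = -3 + L
Y(u) = 1/(-3 + u) (Y(u) = (u/u)/(-3 + u) = 1/(-3 + u))
(-(-180)*(-4 - 4) + (-8 - 16)) + Y(-2) = (-(-180)*(-4 - 4) + (-8 - 16)) + 1/(-3 - 2) = (-(-180)*(-8) - 24) + 1/(-5) = (-45*32 - 24) - 1/5 = (-1440 - 24) - 1/5 = -1464 - 1/5 = -7321/5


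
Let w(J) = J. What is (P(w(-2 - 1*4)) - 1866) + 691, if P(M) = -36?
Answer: -1211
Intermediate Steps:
(P(w(-2 - 1*4)) - 1866) + 691 = (-36 - 1866) + 691 = -1902 + 691 = -1211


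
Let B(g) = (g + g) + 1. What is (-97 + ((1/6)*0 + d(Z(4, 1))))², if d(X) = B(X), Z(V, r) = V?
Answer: 7744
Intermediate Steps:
B(g) = 1 + 2*g (B(g) = 2*g + 1 = 1 + 2*g)
d(X) = 1 + 2*X
(-97 + ((1/6)*0 + d(Z(4, 1))))² = (-97 + ((1/6)*0 + (1 + 2*4)))² = (-97 + ((1*(⅙))*0 + (1 + 8)))² = (-97 + ((⅙)*0 + 9))² = (-97 + (0 + 9))² = (-97 + 9)² = (-88)² = 7744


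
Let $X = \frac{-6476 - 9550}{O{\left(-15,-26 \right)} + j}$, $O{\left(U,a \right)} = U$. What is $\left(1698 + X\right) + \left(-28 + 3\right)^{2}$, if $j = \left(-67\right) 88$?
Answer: $\frac{13747279}{5911} \approx 2325.7$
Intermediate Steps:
$j = -5896$
$X = \frac{16026}{5911}$ ($X = \frac{-6476 - 9550}{-15 - 5896} = - \frac{16026}{-5911} = \left(-16026\right) \left(- \frac{1}{5911}\right) = \frac{16026}{5911} \approx 2.7112$)
$\left(1698 + X\right) + \left(-28 + 3\right)^{2} = \left(1698 + \frac{16026}{5911}\right) + \left(-28 + 3\right)^{2} = \frac{10052904}{5911} + \left(-25\right)^{2} = \frac{10052904}{5911} + 625 = \frac{13747279}{5911}$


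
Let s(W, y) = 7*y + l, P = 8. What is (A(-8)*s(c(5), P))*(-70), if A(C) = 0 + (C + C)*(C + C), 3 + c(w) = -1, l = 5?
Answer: -1093120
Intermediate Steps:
c(w) = -4 (c(w) = -3 - 1 = -4)
A(C) = 4*C**2 (A(C) = 0 + (2*C)*(2*C) = 0 + 4*C**2 = 4*C**2)
s(W, y) = 5 + 7*y (s(W, y) = 7*y + 5 = 5 + 7*y)
(A(-8)*s(c(5), P))*(-70) = ((4*(-8)**2)*(5 + 7*8))*(-70) = ((4*64)*(5 + 56))*(-70) = (256*61)*(-70) = 15616*(-70) = -1093120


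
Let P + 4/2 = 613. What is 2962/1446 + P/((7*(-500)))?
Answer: 4741747/2530500 ≈ 1.8738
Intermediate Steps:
P = 611 (P = -2 + 613 = 611)
2962/1446 + P/((7*(-500))) = 2962/1446 + 611/((7*(-500))) = 2962*(1/1446) + 611/(-3500) = 1481/723 + 611*(-1/3500) = 1481/723 - 611/3500 = 4741747/2530500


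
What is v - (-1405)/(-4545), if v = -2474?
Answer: -2249147/909 ≈ -2474.3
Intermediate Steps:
v - (-1405)/(-4545) = -2474 - (-1405)/(-4545) = -2474 - (-1405)*(-1)/4545 = -2474 - 1*281/909 = -2474 - 281/909 = -2249147/909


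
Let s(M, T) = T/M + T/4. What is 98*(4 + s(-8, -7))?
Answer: 1225/4 ≈ 306.25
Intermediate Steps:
s(M, T) = T/4 + T/M (s(M, T) = T/M + T*(¼) = T/M + T/4 = T/4 + T/M)
98*(4 + s(-8, -7)) = 98*(4 + ((¼)*(-7) - 7/(-8))) = 98*(4 + (-7/4 - 7*(-⅛))) = 98*(4 + (-7/4 + 7/8)) = 98*(4 - 7/8) = 98*(25/8) = 1225/4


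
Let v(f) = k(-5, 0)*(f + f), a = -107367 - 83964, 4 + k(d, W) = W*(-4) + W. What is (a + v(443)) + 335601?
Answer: 140726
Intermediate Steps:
k(d, W) = -4 - 3*W (k(d, W) = -4 + (W*(-4) + W) = -4 + (-4*W + W) = -4 - 3*W)
a = -191331
v(f) = -8*f (v(f) = (-4 - 3*0)*(f + f) = (-4 + 0)*(2*f) = -8*f)
(a + v(443)) + 335601 = (-191331 - 8*443) + 335601 = (-191331 - 3544) + 335601 = -194875 + 335601 = 140726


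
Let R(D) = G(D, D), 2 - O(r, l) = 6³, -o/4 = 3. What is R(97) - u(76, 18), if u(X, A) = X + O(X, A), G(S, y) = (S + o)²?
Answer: 7363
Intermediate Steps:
o = -12 (o = -4*3 = -12)
G(S, y) = (-12 + S)² (G(S, y) = (S - 12)² = (-12 + S)²)
O(r, l) = -214 (O(r, l) = 2 - 1*6³ = 2 - 1*216 = 2 - 216 = -214)
R(D) = (-12 + D)²
u(X, A) = -214 + X (u(X, A) = X - 214 = -214 + X)
R(97) - u(76, 18) = (-12 + 97)² - (-214 + 76) = 85² - 1*(-138) = 7225 + 138 = 7363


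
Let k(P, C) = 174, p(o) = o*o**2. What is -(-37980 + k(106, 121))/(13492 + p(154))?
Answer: 18903/1832878 ≈ 0.010313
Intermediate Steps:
p(o) = o**3
-(-37980 + k(106, 121))/(13492 + p(154)) = -(-37980 + 174)/(13492 + 154**3) = -(-37806)/(13492 + 3652264) = -(-37806)/3665756 = -1*(-18903/1832878) = 18903/1832878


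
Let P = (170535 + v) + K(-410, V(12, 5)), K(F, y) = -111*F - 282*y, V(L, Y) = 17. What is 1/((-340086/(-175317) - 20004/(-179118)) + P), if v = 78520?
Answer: 1744579467/505532115763469 ≈ 3.4510e-6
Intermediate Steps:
K(F, y) = -282*y - 111*F
P = 289771 (P = (170535 + 78520) + (-282*17 - 111*(-410)) = 249055 + (-4794 + 45510) = 249055 + 40716 = 289771)
1/((-340086/(-175317) - 20004/(-179118)) + P) = 1/((-340086/(-175317) - 20004/(-179118)) + 289771) = 1/((-340086*(-1/175317) - 20004*(-1/179118)) + 289771) = 1/((113362/58439 + 3334/29853) + 289771) = 1/(3579031412/1744579467 + 289771) = 1/(505532115763469/1744579467) = 1744579467/505532115763469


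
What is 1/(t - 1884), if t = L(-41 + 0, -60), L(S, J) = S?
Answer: -1/1925 ≈ -0.00051948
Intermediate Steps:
t = -41 (t = -41 + 0 = -41)
1/(t - 1884) = 1/(-41 - 1884) = 1/(-1925) = -1/1925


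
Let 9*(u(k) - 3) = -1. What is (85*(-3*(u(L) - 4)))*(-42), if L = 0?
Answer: -11900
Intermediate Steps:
u(k) = 26/9 (u(k) = 3 + (⅑)*(-1) = 3 - ⅑ = 26/9)
(85*(-3*(u(L) - 4)))*(-42) = (85*(-3*(26/9 - 4)))*(-42) = (85*(-3*(-10/9)))*(-42) = (85*(10/3))*(-42) = (850/3)*(-42) = -11900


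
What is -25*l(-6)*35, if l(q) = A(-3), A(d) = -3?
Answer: 2625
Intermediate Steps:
l(q) = -3
-25*l(-6)*35 = -25*(-3)*35 = 75*35 = 2625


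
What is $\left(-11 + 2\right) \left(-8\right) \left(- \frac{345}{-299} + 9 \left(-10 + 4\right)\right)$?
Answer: $- \frac{49464}{13} \approx -3804.9$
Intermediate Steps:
$\left(-11 + 2\right) \left(-8\right) \left(- \frac{345}{-299} + 9 \left(-10 + 4\right)\right) = \left(-9\right) \left(-8\right) \left(\left(-345\right) \left(- \frac{1}{299}\right) + 9 \left(-6\right)\right) = 72 \left(\frac{15}{13} - 54\right) = 72 \left(- \frac{687}{13}\right) = - \frac{49464}{13}$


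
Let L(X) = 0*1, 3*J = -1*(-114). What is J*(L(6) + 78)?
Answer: 2964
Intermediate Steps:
J = 38 (J = (-1*(-114))/3 = (1/3)*114 = 38)
L(X) = 0
J*(L(6) + 78) = 38*(0 + 78) = 38*78 = 2964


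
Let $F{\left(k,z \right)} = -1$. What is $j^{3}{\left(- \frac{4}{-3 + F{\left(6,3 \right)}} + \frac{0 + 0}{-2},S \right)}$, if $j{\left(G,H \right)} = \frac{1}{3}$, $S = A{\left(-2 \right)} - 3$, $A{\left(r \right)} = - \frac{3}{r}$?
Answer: $\frac{1}{27} \approx 0.037037$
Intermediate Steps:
$S = - \frac{3}{2}$ ($S = - \frac{3}{-2} - 3 = \left(-3\right) \left(- \frac{1}{2}\right) - 3 = \frac{3}{2} - 3 = - \frac{3}{2} \approx -1.5$)
$j{\left(G,H \right)} = \frac{1}{3}$
$j^{3}{\left(- \frac{4}{-3 + F{\left(6,3 \right)}} + \frac{0 + 0}{-2},S \right)} = \left(\frac{1}{3}\right)^{3} = \frac{1}{27}$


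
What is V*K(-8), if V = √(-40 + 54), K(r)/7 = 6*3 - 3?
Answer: 105*√14 ≈ 392.87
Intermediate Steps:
K(r) = 105 (K(r) = 7*(6*3 - 3) = 7*(18 - 3) = 7*15 = 105)
V = √14 ≈ 3.7417
V*K(-8) = √14*105 = 105*√14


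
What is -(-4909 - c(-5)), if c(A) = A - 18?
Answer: 4886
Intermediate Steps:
c(A) = -18 + A
-(-4909 - c(-5)) = -(-4909 - (-18 - 5)) = -(-4909 - 1*(-23)) = -(-4909 + 23) = -1*(-4886) = 4886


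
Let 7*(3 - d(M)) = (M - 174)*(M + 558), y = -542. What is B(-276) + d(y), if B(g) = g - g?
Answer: 11477/7 ≈ 1639.6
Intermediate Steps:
B(g) = 0
d(M) = 3 - (-174 + M)*(558 + M)/7 (d(M) = 3 - (M - 174)*(M + 558)/7 = 3 - (-174 + M)*(558 + M)/7)
B(-276) + d(y) = 0 + (97113/7 - 384/7*(-542) - ⅐*(-542)²) = 0 + (97113/7 + 208128/7 - ⅐*293764) = 0 + (97113/7 + 208128/7 - 293764/7) = 0 + 11477/7 = 11477/7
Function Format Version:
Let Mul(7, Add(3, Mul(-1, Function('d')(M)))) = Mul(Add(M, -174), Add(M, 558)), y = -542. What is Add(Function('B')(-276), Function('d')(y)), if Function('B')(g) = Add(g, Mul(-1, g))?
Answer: Rational(11477, 7) ≈ 1639.6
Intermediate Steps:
Function('B')(g) = 0
Function('d')(M) = Add(3, Mul(Rational(-1, 7), Add(-174, M), Add(558, M))) (Function('d')(M) = Add(3, Mul(Rational(-1, 7), Mul(Add(M, -174), Add(M, 558)))) = Add(3, Mul(Rational(-1, 7), Mul(Add(-174, M), Add(558, M)))) = Add(3, Mul(Rational(-1, 7), Add(-174, M), Add(558, M))))
Add(Function('B')(-276), Function('d')(y)) = Add(0, Add(Rational(97113, 7), Mul(Rational(-384, 7), -542), Mul(Rational(-1, 7), Pow(-542, 2)))) = Add(0, Add(Rational(97113, 7), Rational(208128, 7), Mul(Rational(-1, 7), 293764))) = Add(0, Add(Rational(97113, 7), Rational(208128, 7), Rational(-293764, 7))) = Add(0, Rational(11477, 7)) = Rational(11477, 7)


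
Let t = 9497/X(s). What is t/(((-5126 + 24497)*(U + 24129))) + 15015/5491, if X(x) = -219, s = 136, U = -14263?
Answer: 628438187791483/229820471229294 ≈ 2.7345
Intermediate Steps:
t = -9497/219 (t = 9497/(-219) = 9497*(-1/219) = -9497/219 ≈ -43.365)
t/(((-5126 + 24497)*(U + 24129))) + 15015/5491 = -9497*1/((-14263 + 24129)*(-5126 + 24497))/219 + 15015/5491 = -9497/(219*(19371*9866)) + 15015*(1/5491) = -9497/219/191114286 + 15015/5491 = -9497/219*1/191114286 + 15015/5491 = -9497/41854028634 + 15015/5491 = 628438187791483/229820471229294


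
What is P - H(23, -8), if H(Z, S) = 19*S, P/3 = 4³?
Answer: 344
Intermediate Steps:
P = 192 (P = 3*4³ = 3*64 = 192)
P - H(23, -8) = 192 - 19*(-8) = 192 - 1*(-152) = 192 + 152 = 344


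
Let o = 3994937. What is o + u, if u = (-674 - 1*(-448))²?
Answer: 4046013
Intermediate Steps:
u = 51076 (u = (-674 + 448)² = (-226)² = 51076)
o + u = 3994937 + 51076 = 4046013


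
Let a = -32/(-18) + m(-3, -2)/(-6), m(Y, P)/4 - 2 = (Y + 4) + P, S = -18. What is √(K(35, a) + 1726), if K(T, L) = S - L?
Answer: √15362/3 ≈ 41.315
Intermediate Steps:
m(Y, P) = 24 + 4*P + 4*Y (m(Y, P) = 8 + 4*((Y + 4) + P) = 8 + 4*((4 + Y) + P) = 8 + 4*(4 + P + Y) = 8 + (16 + 4*P + 4*Y) = 24 + 4*P + 4*Y)
a = 10/9 (a = -32/(-18) + (24 + 4*(-2) + 4*(-3))/(-6) = -32*(-1/18) + (24 - 8 - 12)*(-⅙) = 16/9 + 4*(-⅙) = 16/9 - ⅔ = 10/9 ≈ 1.1111)
K(T, L) = -18 - L
√(K(35, a) + 1726) = √((-18 - 1*10/9) + 1726) = √((-18 - 10/9) + 1726) = √(-172/9 + 1726) = √(15362/9) = √15362/3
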